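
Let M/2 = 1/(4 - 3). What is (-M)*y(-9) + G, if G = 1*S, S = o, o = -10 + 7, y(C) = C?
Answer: 15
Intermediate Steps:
o = -3
S = -3
M = 2 (M = 2/(4 - 3) = 2/1 = 2*1 = 2)
G = -3 (G = 1*(-3) = -3)
(-M)*y(-9) + G = -1*2*(-9) - 3 = -2*(-9) - 3 = 18 - 3 = 15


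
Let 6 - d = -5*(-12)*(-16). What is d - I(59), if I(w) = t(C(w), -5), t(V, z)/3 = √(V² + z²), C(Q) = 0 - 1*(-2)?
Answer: 966 - 3*√29 ≈ 949.84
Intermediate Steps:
C(Q) = 2 (C(Q) = 0 + 2 = 2)
t(V, z) = 3*√(V² + z²)
I(w) = 3*√29 (I(w) = 3*√(2² + (-5)²) = 3*√(4 + 25) = 3*√29)
d = 966 (d = 6 - (-5*(-12))*(-16) = 6 - 60*(-16) = 6 - 1*(-960) = 6 + 960 = 966)
d - I(59) = 966 - 3*√29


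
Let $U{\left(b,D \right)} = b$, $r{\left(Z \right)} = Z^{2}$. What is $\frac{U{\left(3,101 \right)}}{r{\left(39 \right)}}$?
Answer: $\frac{1}{507} \approx 0.0019724$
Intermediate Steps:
$\frac{U{\left(3,101 \right)}}{r{\left(39 \right)}} = \frac{3}{39^{2}} = \frac{3}{1521} = 3 \cdot \frac{1}{1521} = \frac{1}{507}$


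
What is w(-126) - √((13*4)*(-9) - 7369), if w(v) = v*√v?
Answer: I*(-√7837 - 378*√14) ≈ -1502.9*I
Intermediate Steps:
w(v) = v^(3/2)
w(-126) - √((13*4)*(-9) - 7369) = (-126)^(3/2) - √((13*4)*(-9) - 7369) = -378*I*√14 - √(52*(-9) - 7369) = -378*I*√14 - √(-468 - 7369) = -378*I*√14 - √(-7837) = -378*I*√14 - I*√7837 = -I*√7837 - 378*I*√14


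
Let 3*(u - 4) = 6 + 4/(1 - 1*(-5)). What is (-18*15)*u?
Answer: -1680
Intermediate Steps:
u = 56/9 (u = 4 + (6 + 4/(1 - 1*(-5)))/3 = 4 + (6 + 4/(1 + 5))/3 = 4 + (6 + 4/6)/3 = 4 + (6 + (⅙)*4)/3 = 4 + (6 + ⅔)/3 = 4 + (⅓)*(20/3) = 4 + 20/9 = 56/9 ≈ 6.2222)
(-18*15)*u = -18*15*(56/9) = -270*56/9 = -1680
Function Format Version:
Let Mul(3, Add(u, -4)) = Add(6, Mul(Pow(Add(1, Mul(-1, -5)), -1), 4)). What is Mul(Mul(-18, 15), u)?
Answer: -1680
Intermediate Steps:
u = Rational(56, 9) (u = Add(4, Mul(Rational(1, 3), Add(6, Mul(Pow(Add(1, Mul(-1, -5)), -1), 4)))) = Add(4, Mul(Rational(1, 3), Add(6, Mul(Pow(Add(1, 5), -1), 4)))) = Add(4, Mul(Rational(1, 3), Add(6, Mul(Pow(6, -1), 4)))) = Add(4, Mul(Rational(1, 3), Add(6, Mul(Rational(1, 6), 4)))) = Add(4, Mul(Rational(1, 3), Add(6, Rational(2, 3)))) = Add(4, Mul(Rational(1, 3), Rational(20, 3))) = Add(4, Rational(20, 9)) = Rational(56, 9) ≈ 6.2222)
Mul(Mul(-18, 15), u) = Mul(Mul(-18, 15), Rational(56, 9)) = Mul(-270, Rational(56, 9)) = -1680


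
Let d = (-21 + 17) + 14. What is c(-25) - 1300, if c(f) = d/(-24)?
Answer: -15605/12 ≈ -1300.4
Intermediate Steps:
d = 10 (d = -4 + 14 = 10)
c(f) = -5/12 (c(f) = 10/(-24) = 10*(-1/24) = -5/12)
c(-25) - 1300 = -5/12 - 1300 = -15605/12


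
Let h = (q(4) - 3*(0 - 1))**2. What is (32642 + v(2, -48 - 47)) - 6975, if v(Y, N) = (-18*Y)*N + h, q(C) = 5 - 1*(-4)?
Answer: 29231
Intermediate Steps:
q(C) = 9 (q(C) = 5 + 4 = 9)
h = 144 (h = (9 - 3*(0 - 1))**2 = (9 - 3*(-1))**2 = (9 + 3)**2 = 12**2 = 144)
v(Y, N) = 144 - 18*N*Y (v(Y, N) = (-18*Y)*N + 144 = -18*N*Y + 144 = 144 - 18*N*Y)
(32642 + v(2, -48 - 47)) - 6975 = (32642 + (144 - 18*(-48 - 47)*2)) - 6975 = (32642 + (144 - 18*(-95)*2)) - 6975 = (32642 + (144 + 3420)) - 6975 = (32642 + 3564) - 6975 = 36206 - 6975 = 29231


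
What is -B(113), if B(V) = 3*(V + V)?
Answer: -678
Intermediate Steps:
B(V) = 6*V (B(V) = 3*(2*V) = 6*V)
-B(113) = -6*113 = -1*678 = -678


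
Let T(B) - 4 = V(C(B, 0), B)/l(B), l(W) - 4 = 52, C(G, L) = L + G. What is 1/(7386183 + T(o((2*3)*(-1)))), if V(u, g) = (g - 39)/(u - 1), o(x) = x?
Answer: 392/2895385349 ≈ 1.3539e-7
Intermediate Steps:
C(G, L) = G + L
l(W) = 56 (l(W) = 4 + 52 = 56)
V(u, g) = (-39 + g)/(-1 + u)
T(B) = 4 + (-39 + B)/(56*(-1 + B)) (T(B) = 4 + ((-39 + B)/(-1 + (B + 0)))/56 = 4 + ((-39 + B)/(-1 + B))*(1/56) = 4 + (-39 + B)/(56*(-1 + B)))
1/(7386183 + T(o((2*3)*(-1)))) = 1/(7386183 + (-263 + 225*((2*3)*(-1)))/(56*(-1 + (2*3)*(-1)))) = 1/(7386183 + (-263 + 225*(6*(-1)))/(56*(-1 + 6*(-1)))) = 1/(7386183 + (-263 + 225*(-6))/(56*(-1 - 6))) = 1/(7386183 + (1/56)*(-263 - 1350)/(-7)) = 1/(7386183 + (1/56)*(-1/7)*(-1613)) = 1/(7386183 + 1613/392) = 1/(2895385349/392) = 392/2895385349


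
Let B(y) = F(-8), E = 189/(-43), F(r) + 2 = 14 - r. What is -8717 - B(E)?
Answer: -8737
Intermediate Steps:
F(r) = 12 - r (F(r) = -2 + (14 - r) = 12 - r)
E = -189/43 (E = 189*(-1/43) = -189/43 ≈ -4.3953)
B(y) = 20 (B(y) = 12 - 1*(-8) = 12 + 8 = 20)
-8717 - B(E) = -8717 - 1*20 = -8717 - 20 = -8737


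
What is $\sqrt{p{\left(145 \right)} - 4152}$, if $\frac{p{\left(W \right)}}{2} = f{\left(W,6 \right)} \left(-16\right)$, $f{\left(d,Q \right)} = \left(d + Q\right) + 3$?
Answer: $2 i \sqrt{2270} \approx 95.289 i$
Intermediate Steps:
$f{\left(d,Q \right)} = 3 + Q + d$ ($f{\left(d,Q \right)} = \left(Q + d\right) + 3 = 3 + Q + d$)
$p{\left(W \right)} = -288 - 32 W$ ($p{\left(W \right)} = 2 \left(3 + 6 + W\right) \left(-16\right) = 2 \left(9 + W\right) \left(-16\right) = 2 \left(-144 - 16 W\right) = -288 - 32 W$)
$\sqrt{p{\left(145 \right)} - 4152} = \sqrt{\left(-288 - 4640\right) - 4152} = \sqrt{-4928 - 4152} = \sqrt{-9080} = 2 i \sqrt{2270}$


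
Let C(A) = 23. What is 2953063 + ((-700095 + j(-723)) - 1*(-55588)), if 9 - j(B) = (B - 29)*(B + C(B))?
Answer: 1782165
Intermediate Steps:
j(B) = 9 - (-29 + B)*(23 + B) (j(B) = 9 - (B - 29)*(B + 23) = 9 - (-29 + B)*(23 + B))
2953063 + ((-700095 + j(-723)) - 1*(-55588)) = 2953063 + ((-700095 + (676 - 1*(-723)**2 + 6*(-723))) - 1*(-55588)) = 2953063 + ((-700095 + (676 - 1*522729 - 4338)) + 55588) = 2953063 + ((-700095 + (676 - 522729 - 4338)) + 55588) = 2953063 + ((-700095 - 526391) + 55588) = 2953063 + (-1226486 + 55588) = 2953063 - 1170898 = 1782165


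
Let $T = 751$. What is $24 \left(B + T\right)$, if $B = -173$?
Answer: $13872$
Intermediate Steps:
$24 \left(B + T\right) = 24 \left(-173 + 751\right) = 24 \cdot 578 = 13872$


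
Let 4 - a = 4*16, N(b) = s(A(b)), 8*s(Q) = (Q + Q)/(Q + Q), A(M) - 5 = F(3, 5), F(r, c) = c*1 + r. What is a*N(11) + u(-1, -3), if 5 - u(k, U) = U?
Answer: ½ ≈ 0.50000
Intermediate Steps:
F(r, c) = c + r
A(M) = 13 (A(M) = 5 + (5 + 3) = 5 + 8 = 13)
u(k, U) = 5 - U
s(Q) = ⅛ (s(Q) = ((Q + Q)/(Q + Q))/8 = ((2*Q)/((2*Q)))/8 = ((2*Q)*(1/(2*Q)))/8 = (⅛)*1 = ⅛)
N(b) = ⅛
a = -60 (a = 4 - 4*16 = 4 - 1*64 = 4 - 64 = -60)
a*N(11) + u(-1, -3) = -60*⅛ + (5 - 1*(-3)) = -15/2 + (5 + 3) = -15/2 + 8 = ½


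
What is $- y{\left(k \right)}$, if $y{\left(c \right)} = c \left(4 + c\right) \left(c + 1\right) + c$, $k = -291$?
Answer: $24220221$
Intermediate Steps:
$y{\left(c \right)} = c + c \left(1 + c\right) \left(4 + c\right)$ ($y{\left(c \right)} = c \left(4 + c\right) \left(1 + c\right) + c = c \left(1 + c\right) \left(4 + c\right) + c = c + c \left(1 + c\right) \left(4 + c\right)$)
$- y{\left(k \right)} = - \left(-291\right) \left(5 + \left(-291\right)^{2} + 5 \left(-291\right)\right) = - \left(-291\right) \left(5 + 84681 - 1455\right) = - \left(-291\right) 83231 = \left(-1\right) \left(-24220221\right) = 24220221$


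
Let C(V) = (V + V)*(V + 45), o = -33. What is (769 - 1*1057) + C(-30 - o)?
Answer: 0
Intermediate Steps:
C(V) = 2*V*(45 + V) (C(V) = (2*V)*(45 + V) = 2*V*(45 + V))
(769 - 1*1057) + C(-30 - o) = (769 - 1*1057) + 2*(-30 - 1*(-33))*(45 + (-30 - 1*(-33))) = (769 - 1057) + 2*(-30 + 33)*(45 + (-30 + 33)) = -288 + 2*3*(45 + 3) = -288 + 2*3*48 = -288 + 288 = 0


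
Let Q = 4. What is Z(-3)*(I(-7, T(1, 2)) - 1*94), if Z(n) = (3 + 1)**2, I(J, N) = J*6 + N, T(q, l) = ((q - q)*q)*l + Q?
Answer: -2112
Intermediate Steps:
T(q, l) = 4 (T(q, l) = ((q - q)*q)*l + 4 = (0*q)*l + 4 = 0*l + 4 = 0 + 4 = 4)
I(J, N) = N + 6*J (I(J, N) = 6*J + N = N + 6*J)
Z(n) = 16 (Z(n) = 4**2 = 16)
Z(-3)*(I(-7, T(1, 2)) - 1*94) = 16*((4 + 6*(-7)) - 1*94) = 16*((4 - 42) - 94) = 16*(-38 - 94) = 16*(-132) = -2112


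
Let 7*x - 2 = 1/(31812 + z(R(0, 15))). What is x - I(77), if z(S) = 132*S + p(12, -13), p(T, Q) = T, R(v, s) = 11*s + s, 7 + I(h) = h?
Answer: -27124991/389088 ≈ -69.714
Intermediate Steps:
I(h) = -7 + h
R(v, s) = 12*s
z(S) = 12 + 132*S (z(S) = 132*S + 12 = 12 + 132*S)
x = 111169/389088 (x = 2/7 + 1/(7*(31812 + (12 + 132*(12*15)))) = 2/7 + 1/(7*(31812 + (12 + 132*180))) = 2/7 + 1/(7*(31812 + (12 + 23760))) = 2/7 + 1/(7*(31812 + 23772)) = 2/7 + (⅐)/55584 = 2/7 + (⅐)*(1/55584) = 2/7 + 1/389088 = 111169/389088 ≈ 0.28572)
x - I(77) = 111169/389088 - (-7 + 77) = 111169/389088 - 1*70 = 111169/389088 - 70 = -27124991/389088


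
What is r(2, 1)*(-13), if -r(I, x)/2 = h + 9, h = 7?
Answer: 416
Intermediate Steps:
r(I, x) = -32 (r(I, x) = -2*(7 + 9) = -2*16 = -32)
r(2, 1)*(-13) = -32*(-13) = 416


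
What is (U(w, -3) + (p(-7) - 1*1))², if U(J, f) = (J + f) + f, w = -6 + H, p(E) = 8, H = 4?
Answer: 1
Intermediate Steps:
w = -2 (w = -6 + 4 = -2)
U(J, f) = J + 2*f
(U(w, -3) + (p(-7) - 1*1))² = ((-2 + 2*(-3)) + (8 - 1*1))² = ((-2 - 6) + (8 - 1))² = (-8 + 7)² = (-1)² = 1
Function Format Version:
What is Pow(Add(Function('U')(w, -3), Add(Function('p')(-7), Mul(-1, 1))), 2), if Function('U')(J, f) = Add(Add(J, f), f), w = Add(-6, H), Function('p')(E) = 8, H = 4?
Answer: 1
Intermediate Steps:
w = -2 (w = Add(-6, 4) = -2)
Function('U')(J, f) = Add(J, Mul(2, f))
Pow(Add(Function('U')(w, -3), Add(Function('p')(-7), Mul(-1, 1))), 2) = Pow(Add(Add(-2, Mul(2, -3)), Add(8, Mul(-1, 1))), 2) = Pow(Add(Add(-2, -6), Add(8, -1)), 2) = Pow(Add(-8, 7), 2) = Pow(-1, 2) = 1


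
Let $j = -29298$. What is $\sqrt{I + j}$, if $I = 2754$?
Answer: $4 i \sqrt{1659} \approx 162.92 i$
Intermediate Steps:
$\sqrt{I + j} = \sqrt{2754 - 29298} = \sqrt{-26544} = 4 i \sqrt{1659}$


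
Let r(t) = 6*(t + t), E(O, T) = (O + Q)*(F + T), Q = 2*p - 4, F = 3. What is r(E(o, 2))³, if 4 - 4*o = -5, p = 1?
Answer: 3375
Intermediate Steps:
o = 9/4 (o = 1 - ¼*(-5) = 1 + 5/4 = 9/4 ≈ 2.2500)
Q = -2 (Q = 2*1 - 4 = 2 - 4 = -2)
E(O, T) = (-2 + O)*(3 + T) (E(O, T) = (O - 2)*(3 + T) = (-2 + O)*(3 + T))
r(t) = 12*t (r(t) = 6*(2*t) = 12*t)
r(E(o, 2))³ = (12*(-6 - 2*2 + 3*(9/4) + (9/4)*2))³ = (12*(-6 - 4 + 27/4 + 9/2))³ = (12*(5/4))³ = 15³ = 3375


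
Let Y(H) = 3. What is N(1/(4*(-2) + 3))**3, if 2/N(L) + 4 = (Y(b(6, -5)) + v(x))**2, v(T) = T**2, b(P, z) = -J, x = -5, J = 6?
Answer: 1/59319000 ≈ 1.6858e-8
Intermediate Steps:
b(P, z) = -6 (b(P, z) = -1*6 = -6)
N(L) = 1/390 (N(L) = 2/(-4 + (3 + (-5)**2)**2) = 2/(-4 + (3 + 25)**2) = 2/(-4 + 28**2) = 2/(-4 + 784) = 2/780 = 2*(1/780) = 1/390)
N(1/(4*(-2) + 3))**3 = (1/390)**3 = 1/59319000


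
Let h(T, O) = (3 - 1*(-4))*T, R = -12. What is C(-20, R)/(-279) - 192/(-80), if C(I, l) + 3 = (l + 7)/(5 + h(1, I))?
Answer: 40381/16740 ≈ 2.4122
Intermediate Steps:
h(T, O) = 7*T (h(T, O) = (3 + 4)*T = 7*T)
C(I, l) = -29/12 + l/12 (C(I, l) = -3 + (l + 7)/(5 + 7*1) = -3 + (7 + l)/(5 + 7) = -3 + (7 + l)/12 = -3 + (7 + l)*(1/12) = -3 + (7/12 + l/12) = -29/12 + l/12)
C(-20, R)/(-279) - 192/(-80) = (-29/12 + (1/12)*(-12))/(-279) - 192/(-80) = (-29/12 - 1)*(-1/279) - 192*(-1/80) = -41/12*(-1/279) + 12/5 = 41/3348 + 12/5 = 40381/16740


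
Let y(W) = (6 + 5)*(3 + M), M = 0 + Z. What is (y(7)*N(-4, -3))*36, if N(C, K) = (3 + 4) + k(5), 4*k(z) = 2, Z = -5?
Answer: -5940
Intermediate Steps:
k(z) = 1/2 (k(z) = (1/4)*2 = 1/2)
N(C, K) = 15/2 (N(C, K) = (3 + 4) + 1/2 = 7 + 1/2 = 15/2)
M = -5 (M = 0 - 5 = -5)
y(W) = -22 (y(W) = (6 + 5)*(3 - 5) = 11*(-2) = -22)
(y(7)*N(-4, -3))*36 = -22*15/2*36 = -165*36 = -5940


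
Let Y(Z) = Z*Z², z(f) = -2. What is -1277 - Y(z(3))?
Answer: -1269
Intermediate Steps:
Y(Z) = Z³
-1277 - Y(z(3)) = -1277 - 1*(-2)³ = -1277 - 1*(-8) = -1277 + 8 = -1269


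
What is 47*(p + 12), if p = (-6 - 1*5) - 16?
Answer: -705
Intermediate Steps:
p = -27 (p = (-6 - 5) - 16 = -11 - 16 = -27)
47*(p + 12) = 47*(-27 + 12) = 47*(-15) = -705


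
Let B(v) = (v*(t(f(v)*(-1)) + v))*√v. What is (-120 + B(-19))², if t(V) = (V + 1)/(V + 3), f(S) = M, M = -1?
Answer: (240 - 703*I*√19)²/4 ≈ -2.3331e+6 - 3.6772e+5*I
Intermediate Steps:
f(S) = -1
t(V) = (1 + V)/(3 + V)
B(v) = v^(3/2)*(½ + v) (B(v) = (v*((1 - 1*(-1))/(3 - 1*(-1)) + v))*√v = (v*((1 + 1)/(3 + 1) + v))*√v = (v*(2/4 + v))*√v = (v*((¼)*2 + v))*√v = (v*(½ + v))*√v = v^(3/2)*(½ + v))
(-120 + B(-19))² = (-120 + (-19)^(3/2)*(½ - 19))² = (-120 - 19*I*√19*(-37/2))² = (-120 + 703*I*√19/2)²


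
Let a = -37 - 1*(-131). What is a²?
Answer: 8836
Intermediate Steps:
a = 94 (a = -37 + 131 = 94)
a² = 94² = 8836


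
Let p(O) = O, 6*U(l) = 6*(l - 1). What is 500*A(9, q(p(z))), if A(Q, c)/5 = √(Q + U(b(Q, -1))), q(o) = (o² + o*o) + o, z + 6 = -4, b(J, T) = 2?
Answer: 2500*√10 ≈ 7905.7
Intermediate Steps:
z = -10 (z = -6 - 4 = -10)
U(l) = -1 + l (U(l) = (6*(l - 1))/6 = (6*(-1 + l))/6 = (-6 + 6*l)/6 = -1 + l)
q(o) = o + 2*o² (q(o) = (o² + o²) + o = 2*o² + o = o + 2*o²)
A(Q, c) = 5*√(1 + Q) (A(Q, c) = 5*√(Q + (-1 + 2)) = 5*√(Q + 1) = 5*√(1 + Q))
500*A(9, q(p(z))) = 500*(5*√(1 + 9)) = 500*(5*√10) = 2500*√10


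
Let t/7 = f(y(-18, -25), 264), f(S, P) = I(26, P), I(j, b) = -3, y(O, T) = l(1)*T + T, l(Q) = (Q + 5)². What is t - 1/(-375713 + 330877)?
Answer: -941555/44836 ≈ -21.000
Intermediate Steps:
l(Q) = (5 + Q)²
y(O, T) = 37*T (y(O, T) = (5 + 1)²*T + T = 6²*T + T = 36*T + T = 37*T)
f(S, P) = -3
t = -21 (t = 7*(-3) = -21)
t - 1/(-375713 + 330877) = -21 - 1/(-375713 + 330877) = -21 - 1/(-44836) = -21 - 1*(-1/44836) = -21 + 1/44836 = -941555/44836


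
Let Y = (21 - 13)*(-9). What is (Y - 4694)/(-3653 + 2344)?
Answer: 4766/1309 ≈ 3.6409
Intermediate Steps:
Y = -72 (Y = 8*(-9) = -72)
(Y - 4694)/(-3653 + 2344) = (-72 - 4694)/(-3653 + 2344) = -4766/(-1309) = -4766*(-1/1309) = 4766/1309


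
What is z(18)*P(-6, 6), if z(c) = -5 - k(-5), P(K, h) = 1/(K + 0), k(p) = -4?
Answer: 1/6 ≈ 0.16667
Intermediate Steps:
P(K, h) = 1/K
z(c) = -1 (z(c) = -5 - 1*(-4) = -5 + 4 = -1)
z(18)*P(-6, 6) = -1/(-6) = -1*(-1/6) = 1/6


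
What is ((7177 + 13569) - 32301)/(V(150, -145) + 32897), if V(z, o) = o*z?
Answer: -11555/11147 ≈ -1.0366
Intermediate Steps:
((7177 + 13569) - 32301)/(V(150, -145) + 32897) = ((7177 + 13569) - 32301)/(-145*150 + 32897) = (20746 - 32301)/(-21750 + 32897) = -11555/11147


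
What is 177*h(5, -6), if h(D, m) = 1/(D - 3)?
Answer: 177/2 ≈ 88.500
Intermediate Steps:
h(D, m) = 1/(-3 + D)
177*h(5, -6) = 177/(-3 + 5) = 177/2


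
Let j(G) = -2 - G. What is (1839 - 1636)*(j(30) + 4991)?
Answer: 1006677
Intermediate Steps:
(1839 - 1636)*(j(30) + 4991) = (1839 - 1636)*((-2 - 1*30) + 4991) = 203*((-2 - 30) + 4991) = 203*(-32 + 4991) = 203*4959 = 1006677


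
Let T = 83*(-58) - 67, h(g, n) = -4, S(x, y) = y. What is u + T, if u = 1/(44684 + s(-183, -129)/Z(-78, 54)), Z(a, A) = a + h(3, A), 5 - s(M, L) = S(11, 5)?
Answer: -218102603/44684 ≈ -4881.0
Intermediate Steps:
s(M, L) = 0 (s(M, L) = 5 - 1*5 = 5 - 5 = 0)
T = -4881 (T = -4814 - 67 = -4881)
Z(a, A) = -4 + a (Z(a, A) = a - 4 = -4 + a)
u = 1/44684 (u = 1/(44684 + 0/(-4 - 78)) = 1/(44684 + 0/(-82)) = 1/(44684 + 0*(-1/82)) = 1/(44684 + 0) = 1/44684 ≈ 2.2379e-5)
u + T = 1/44684 - 4881 = -218102603/44684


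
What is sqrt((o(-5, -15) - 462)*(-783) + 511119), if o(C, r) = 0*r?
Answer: 3*sqrt(96985) ≈ 934.27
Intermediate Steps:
o(C, r) = 0
sqrt((o(-5, -15) - 462)*(-783) + 511119) = sqrt((0 - 462)*(-783) + 511119) = sqrt(-462*(-783) + 511119) = sqrt(361746 + 511119) = sqrt(872865) = 3*sqrt(96985)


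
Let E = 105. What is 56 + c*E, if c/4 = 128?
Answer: 53816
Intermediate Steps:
c = 512 (c = 4*128 = 512)
56 + c*E = 56 + 512*105 = 56 + 53760 = 53816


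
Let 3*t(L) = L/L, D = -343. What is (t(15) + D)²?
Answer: 1056784/9 ≈ 1.1742e+5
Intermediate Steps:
t(L) = ⅓ (t(L) = (L/L)/3 = (⅓)*1 = ⅓)
(t(15) + D)² = (⅓ - 343)² = (-1028/3)² = 1056784/9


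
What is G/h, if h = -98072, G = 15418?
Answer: -593/3772 ≈ -0.15721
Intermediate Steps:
G/h = 15418/(-98072) = 15418*(-1/98072) = -593/3772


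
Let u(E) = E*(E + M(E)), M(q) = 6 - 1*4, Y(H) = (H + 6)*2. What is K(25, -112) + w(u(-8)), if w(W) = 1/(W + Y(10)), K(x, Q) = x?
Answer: 2001/80 ≈ 25.013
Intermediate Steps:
Y(H) = 12 + 2*H (Y(H) = (6 + H)*2 = 12 + 2*H)
M(q) = 2 (M(q) = 6 - 4 = 2)
u(E) = E*(2 + E) (u(E) = E*(E + 2) = E*(2 + E))
w(W) = 1/(32 + W) (w(W) = 1/(W + (12 + 2*10)) = 1/(W + (12 + 20)) = 1/(W + 32) = 1/(32 + W))
K(25, -112) + w(u(-8)) = 25 + 1/(32 - 8*(2 - 8)) = 25 + 1/(32 - 8*(-6)) = 25 + 1/(32 + 48) = 25 + 1/80 = 2001/80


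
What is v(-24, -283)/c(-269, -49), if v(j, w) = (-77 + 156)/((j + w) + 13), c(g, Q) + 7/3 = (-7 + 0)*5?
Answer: 79/10976 ≈ 0.0071975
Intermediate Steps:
c(g, Q) = -112/3 (c(g, Q) = -7/3 + (-7 + 0)*5 = -7/3 - 7*5 = -7/3 - 35 = -112/3)
v(j, w) = 79/(13 + j + w)
v(-24, -283)/c(-269, -49) = (79/(13 - 24 - 283))/(-112/3) = (79/(-294))*(-3/112) = (79*(-1/294))*(-3/112) = -79/294*(-3/112) = 79/10976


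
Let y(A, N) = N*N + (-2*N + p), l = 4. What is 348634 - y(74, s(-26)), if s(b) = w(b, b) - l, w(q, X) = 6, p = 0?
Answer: 348634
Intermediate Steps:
s(b) = 2 (s(b) = 6 - 1*4 = 6 - 4 = 2)
y(A, N) = N**2 - 2*N (y(A, N) = N*N + (-2*N + 0) = N**2 - 2*N)
348634 - y(74, s(-26)) = 348634 - 2*(-2 + 2) = 348634 - 2*0 = 348634 - 1*0 = 348634 + 0 = 348634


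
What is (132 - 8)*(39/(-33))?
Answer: -1612/11 ≈ -146.55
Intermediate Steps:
(132 - 8)*(39/(-33)) = 124*(39*(-1/33)) = 124*(-13/11) = -1612/11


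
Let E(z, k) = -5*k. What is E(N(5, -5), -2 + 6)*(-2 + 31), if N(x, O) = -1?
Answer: -580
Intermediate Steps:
E(N(5, -5), -2 + 6)*(-2 + 31) = (-5*(-2 + 6))*(-2 + 31) = -5*4*29 = -20*29 = -580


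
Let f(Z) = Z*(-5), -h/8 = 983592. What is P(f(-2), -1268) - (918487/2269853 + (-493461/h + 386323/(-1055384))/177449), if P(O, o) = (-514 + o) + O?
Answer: -82341192462763647156118403/46457332825616469420224 ≈ -1772.4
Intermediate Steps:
h = -7868736 (h = -8*983592 = -7868736)
f(Z) = -5*Z
P(O, o) = -514 + O + o
P(f(-2), -1268) - (918487/2269853 + (-493461/h + 386323/(-1055384))/177449) = (-514 - 5*(-2) - 1268) - (918487/2269853 + (-493461/(-7868736) + 386323/(-1055384))/177449) = (-514 + 10 - 1268) - (918487*(1/2269853) + (-493461*(-1/7868736) + 386323*(-1/1055384))*(1/177449)) = -1772 - (918487/2269853 + (54829/874304 - 386323/1055384)*(1/177449)) = -1772 - (918487/2269853 - 34987261857/115340806592*1/177449) = -1772 - (918487/2269853 - 34987261857/20467110788943808) = -1772 - 1*18798695771263343481475/46457332825616469420224 = -1772 - 18798695771263343481475/46457332825616469420224 = -82341192462763647156118403/46457332825616469420224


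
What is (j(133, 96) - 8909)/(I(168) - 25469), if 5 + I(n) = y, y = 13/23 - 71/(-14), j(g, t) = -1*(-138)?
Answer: 2824262/8200813 ≈ 0.34439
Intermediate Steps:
j(g, t) = 138
y = 1815/322 (y = 13*(1/23) - 71*(-1/14) = 13/23 + 71/14 = 1815/322 ≈ 5.6366)
I(n) = 205/322 (I(n) = -5 + 1815/322 = 205/322)
(j(133, 96) - 8909)/(I(168) - 25469) = (138 - 8909)/(205/322 - 25469) = -8771/(-8200813/322) = -8771*(-322/8200813) = 2824262/8200813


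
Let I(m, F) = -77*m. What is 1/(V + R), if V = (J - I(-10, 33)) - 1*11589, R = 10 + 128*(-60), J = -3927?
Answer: -1/23956 ≈ -4.1743e-5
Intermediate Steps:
R = -7670 (R = 10 - 7680 = -7670)
V = -16286 (V = (-3927 - (-77)*(-10)) - 1*11589 = (-3927 - 1*770) - 11589 = (-3927 - 770) - 11589 = -4697 - 11589 = -16286)
1/(V + R) = 1/(-16286 - 7670) = 1/(-23956) = -1/23956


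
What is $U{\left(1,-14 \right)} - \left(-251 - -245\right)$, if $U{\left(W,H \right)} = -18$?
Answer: $-12$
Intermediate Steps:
$U{\left(1,-14 \right)} - \left(-251 - -245\right) = -18 - \left(-251 - -245\right) = -18 - \left(-251 + 245\right) = -18 - -6 = -18 + 6 = -12$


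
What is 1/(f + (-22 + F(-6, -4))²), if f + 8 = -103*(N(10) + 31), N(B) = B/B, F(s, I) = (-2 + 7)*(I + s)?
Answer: 1/1880 ≈ 0.00053191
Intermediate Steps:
F(s, I) = 5*I + 5*s (F(s, I) = 5*(I + s) = 5*I + 5*s)
N(B) = 1
f = -3304 (f = -8 - 103*(1 + 31) = -8 - 103*32 = -8 - 3296 = -3304)
1/(f + (-22 + F(-6, -4))²) = 1/(-3304 + (-22 + (5*(-4) + 5*(-6)))²) = 1/(-3304 + (-22 + (-20 - 30))²) = 1/(-3304 + (-22 - 50)²) = 1/(-3304 + (-72)²) = 1/(-3304 + 5184) = 1/1880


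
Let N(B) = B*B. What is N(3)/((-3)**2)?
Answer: 1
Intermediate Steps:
N(B) = B**2
N(3)/((-3)**2) = 3**2/(-3)**2 = 9/9 = (1/9)*9 = 1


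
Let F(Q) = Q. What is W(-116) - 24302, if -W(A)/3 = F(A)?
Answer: -23954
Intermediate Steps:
W(A) = -3*A
W(-116) - 24302 = -3*(-116) - 24302 = 348 - 24302 = -23954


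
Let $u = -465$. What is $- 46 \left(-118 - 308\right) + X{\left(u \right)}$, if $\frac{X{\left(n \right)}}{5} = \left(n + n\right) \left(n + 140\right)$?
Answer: $1530846$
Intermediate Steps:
$X{\left(n \right)} = 10 n \left(140 + n\right)$ ($X{\left(n \right)} = 5 \left(n + n\right) \left(n + 140\right) = 5 \cdot 2 n \left(140 + n\right) = 10 n \left(140 + n\right)$)
$- 46 \left(-118 - 308\right) + X{\left(u \right)} = - 46 \left(-118 - 308\right) + 10 \left(-465\right) \left(140 - 465\right) = \left(-46\right) \left(-426\right) + 10 \left(-465\right) \left(-325\right) = 19596 + 1511250 = 1530846$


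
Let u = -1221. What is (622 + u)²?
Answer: 358801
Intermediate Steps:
(622 + u)² = (622 - 1221)² = (-599)² = 358801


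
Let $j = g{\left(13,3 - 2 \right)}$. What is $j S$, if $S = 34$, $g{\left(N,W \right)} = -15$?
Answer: $-510$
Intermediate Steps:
$j = -15$
$j S = \left(-15\right) 34 = -510$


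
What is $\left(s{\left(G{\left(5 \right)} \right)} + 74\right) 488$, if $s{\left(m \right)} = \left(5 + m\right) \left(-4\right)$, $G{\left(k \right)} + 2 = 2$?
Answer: $26352$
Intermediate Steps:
$G{\left(k \right)} = 0$ ($G{\left(k \right)} = -2 + 2 = 0$)
$s{\left(m \right)} = -20 - 4 m$
$\left(s{\left(G{\left(5 \right)} \right)} + 74\right) 488 = \left(\left(-20 - 0\right) + 74\right) 488 = \left(\left(-20 + 0\right) + 74\right) 488 = \left(-20 + 74\right) 488 = 54 \cdot 488 = 26352$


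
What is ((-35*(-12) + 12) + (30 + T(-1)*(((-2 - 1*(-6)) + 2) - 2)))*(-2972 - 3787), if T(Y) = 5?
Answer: -3257838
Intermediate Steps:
((-35*(-12) + 12) + (30 + T(-1)*(((-2 - 1*(-6)) + 2) - 2)))*(-2972 - 3787) = ((-35*(-12) + 12) + (30 + 5*(((-2 - 1*(-6)) + 2) - 2)))*(-2972 - 3787) = ((420 + 12) + (30 + 5*(((-2 + 6) + 2) - 2)))*(-6759) = (432 + (30 + 5*((4 + 2) - 2)))*(-6759) = (432 + (30 + 5*(6 - 2)))*(-6759) = (432 + (30 + 5*4))*(-6759) = (432 + (30 + 20))*(-6759) = (432 + 50)*(-6759) = 482*(-6759) = -3257838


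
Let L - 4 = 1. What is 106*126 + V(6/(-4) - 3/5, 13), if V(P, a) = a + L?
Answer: 13374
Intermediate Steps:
L = 5 (L = 4 + 1 = 5)
V(P, a) = 5 + a (V(P, a) = a + 5 = 5 + a)
106*126 + V(6/(-4) - 3/5, 13) = 106*126 + (5 + 13) = 13356 + 18 = 13374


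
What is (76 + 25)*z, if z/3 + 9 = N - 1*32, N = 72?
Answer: 9393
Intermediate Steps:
z = 93 (z = -27 + 3*(72 - 1*32) = -27 + 3*(72 - 32) = -27 + 3*40 = -27 + 120 = 93)
(76 + 25)*z = (76 + 25)*93 = 101*93 = 9393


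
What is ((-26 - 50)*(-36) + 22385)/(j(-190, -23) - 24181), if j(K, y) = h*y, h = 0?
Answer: -25121/24181 ≈ -1.0389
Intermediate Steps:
j(K, y) = 0 (j(K, y) = 0*y = 0)
((-26 - 50)*(-36) + 22385)/(j(-190, -23) - 24181) = ((-26 - 50)*(-36) + 22385)/(0 - 24181) = (-76*(-36) + 22385)/(-24181) = (2736 + 22385)*(-1/24181) = 25121*(-1/24181) = -25121/24181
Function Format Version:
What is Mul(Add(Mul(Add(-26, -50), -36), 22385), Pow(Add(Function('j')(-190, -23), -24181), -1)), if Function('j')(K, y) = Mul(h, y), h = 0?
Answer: Rational(-25121, 24181) ≈ -1.0389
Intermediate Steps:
Function('j')(K, y) = 0 (Function('j')(K, y) = Mul(0, y) = 0)
Mul(Add(Mul(Add(-26, -50), -36), 22385), Pow(Add(Function('j')(-190, -23), -24181), -1)) = Mul(Add(Mul(Add(-26, -50), -36), 22385), Pow(Add(0, -24181), -1)) = Mul(Add(Mul(-76, -36), 22385), Pow(-24181, -1)) = Mul(Add(2736, 22385), Rational(-1, 24181)) = Mul(25121, Rational(-1, 24181)) = Rational(-25121, 24181)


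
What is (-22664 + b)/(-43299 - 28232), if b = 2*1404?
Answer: 19856/71531 ≈ 0.27759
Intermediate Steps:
b = 2808
(-22664 + b)/(-43299 - 28232) = (-22664 + 2808)/(-43299 - 28232) = -19856/(-71531) = -19856*(-1/71531) = 19856/71531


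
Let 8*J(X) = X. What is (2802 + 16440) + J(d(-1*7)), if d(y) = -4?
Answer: 38483/2 ≈ 19242.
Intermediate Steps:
J(X) = X/8
(2802 + 16440) + J(d(-1*7)) = (2802 + 16440) + (⅛)*(-4) = 19242 - ½ = 38483/2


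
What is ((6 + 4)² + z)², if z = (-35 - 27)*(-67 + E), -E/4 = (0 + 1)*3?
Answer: 24980004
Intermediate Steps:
E = -12 (E = -4*(0 + 1)*3 = -4*3 = -12)
z = 4898 (z = (-35 - 27)*(-67 - 12) = -62*(-79) = 4898)
((6 + 4)² + z)² = ((6 + 4)² + 4898)² = (10² + 4898)² = (100 + 4898)² = 4998² = 24980004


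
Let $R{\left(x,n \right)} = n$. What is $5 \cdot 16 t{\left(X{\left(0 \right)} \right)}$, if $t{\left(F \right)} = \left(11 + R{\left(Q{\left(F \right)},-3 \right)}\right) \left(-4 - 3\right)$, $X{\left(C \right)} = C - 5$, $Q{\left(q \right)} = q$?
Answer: $-4480$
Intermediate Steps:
$X{\left(C \right)} = -5 + C$
$t{\left(F \right)} = -56$ ($t{\left(F \right)} = \left(11 - 3\right) \left(-4 - 3\right) = 8 \left(-7\right) = -56$)
$5 \cdot 16 t{\left(X{\left(0 \right)} \right)} = 5 \cdot 16 \left(-56\right) = 80 \left(-56\right) = -4480$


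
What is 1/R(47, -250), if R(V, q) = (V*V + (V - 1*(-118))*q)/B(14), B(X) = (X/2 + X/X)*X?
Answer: -112/39041 ≈ -0.0028688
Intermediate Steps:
B(X) = X*(1 + X/2) (B(X) = (X*(½) + 1)*X = (X/2 + 1)*X = (1 + X/2)*X = X*(1 + X/2))
R(V, q) = V²/112 + q*(118 + V)/112 (R(V, q) = (V*V + (V - 1*(-118))*q)/(((½)*14*(2 + 14))) = (V² + (V + 118)*q)/(((½)*14*16)) = (V² + (118 + V)*q)/112 = (V² + q*(118 + V))*(1/112) = V²/112 + q*(118 + V)/112)
1/R(47, -250) = 1/((1/112)*47² + (59/56)*(-250) + (1/112)*47*(-250)) = 1/((1/112)*2209 - 7375/28 - 5875/56) = 1/(2209/112 - 7375/28 - 5875/56) = 1/(-39041/112) = -112/39041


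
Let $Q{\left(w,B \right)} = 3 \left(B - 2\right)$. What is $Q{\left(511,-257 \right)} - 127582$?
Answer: $-128359$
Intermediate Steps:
$Q{\left(w,B \right)} = -6 + 3 B$ ($Q{\left(w,B \right)} = 3 \left(-2 + B\right) = -6 + 3 B$)
$Q{\left(511,-257 \right)} - 127582 = \left(-6 + 3 \left(-257\right)\right) - 127582 = \left(-6 - 771\right) - 127582 = -777 - 127582 = -128359$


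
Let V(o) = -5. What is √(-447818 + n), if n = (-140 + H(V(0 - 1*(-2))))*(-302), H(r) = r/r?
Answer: 4*I*√25365 ≈ 637.06*I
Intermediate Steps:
H(r) = 1
n = 41978 (n = (-140 + 1)*(-302) = -139*(-302) = 41978)
√(-447818 + n) = √(-447818 + 41978) = √(-405840) = 4*I*√25365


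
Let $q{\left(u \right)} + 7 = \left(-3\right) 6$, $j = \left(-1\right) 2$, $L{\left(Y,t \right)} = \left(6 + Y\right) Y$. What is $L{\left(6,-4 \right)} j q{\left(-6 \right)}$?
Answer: $3600$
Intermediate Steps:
$L{\left(Y,t \right)} = Y \left(6 + Y\right)$
$j = -2$
$q{\left(u \right)} = -25$ ($q{\left(u \right)} = -7 - 18 = -25$)
$L{\left(6,-4 \right)} j q{\left(-6 \right)} = 6 \left(6 + 6\right) \left(-2\right) \left(-25\right) = 6 \cdot 12 \left(-2\right) \left(-25\right) = 72 \left(-2\right) \left(-25\right) = \left(-144\right) \left(-25\right) = 3600$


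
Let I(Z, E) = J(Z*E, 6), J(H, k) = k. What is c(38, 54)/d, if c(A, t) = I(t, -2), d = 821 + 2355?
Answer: 3/1588 ≈ 0.0018892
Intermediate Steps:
d = 3176
I(Z, E) = 6
c(A, t) = 6
c(38, 54)/d = 6/3176 = 6*(1/3176) = 3/1588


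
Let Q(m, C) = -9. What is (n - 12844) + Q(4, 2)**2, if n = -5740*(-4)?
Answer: 10197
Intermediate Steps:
n = 22960 (n = -1435*(-16) = 22960)
(n - 12844) + Q(4, 2)**2 = (22960 - 12844) + (-9)**2 = 10116 + 81 = 10197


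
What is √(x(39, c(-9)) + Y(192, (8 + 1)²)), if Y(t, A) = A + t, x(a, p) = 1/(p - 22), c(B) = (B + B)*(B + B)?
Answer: √24898994/302 ≈ 16.523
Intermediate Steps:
c(B) = 4*B² (c(B) = (2*B)*(2*B) = 4*B²)
x(a, p) = 1/(-22 + p)
√(x(39, c(-9)) + Y(192, (8 + 1)²)) = √(1/(-22 + 4*(-9)²) + ((8 + 1)² + 192)) = √(1/(-22 + 4*81) + (9² + 192)) = √(1/(-22 + 324) + (81 + 192)) = √(1/302 + 273) = √(82447/302) = √24898994/302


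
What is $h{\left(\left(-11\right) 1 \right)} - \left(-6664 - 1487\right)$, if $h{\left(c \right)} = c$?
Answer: $8140$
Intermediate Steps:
$h{\left(\left(-11\right) 1 \right)} - \left(-6664 - 1487\right) = \left(-11\right) 1 - \left(-6664 - 1487\right) = -11 - \left(-6664 - 1487\right) = -11 - -8151 = -11 + 8151 = 8140$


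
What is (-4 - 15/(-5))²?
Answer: 1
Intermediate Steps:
(-4 - 15/(-5))² = (-4 - 15*(-⅕))² = (-4 + 3)² = (-1)² = 1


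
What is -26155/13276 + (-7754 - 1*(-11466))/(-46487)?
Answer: -43625793/21281428 ≈ -2.0499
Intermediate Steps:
-26155/13276 + (-7754 - 1*(-11466))/(-46487) = -26155*1/13276 + (-7754 + 11466)*(-1/46487) = -26155/13276 + 3712*(-1/46487) = -26155/13276 - 128/1603 = -43625793/21281428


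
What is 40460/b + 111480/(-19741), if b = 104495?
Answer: -2170076348/412567159 ≈ -5.2599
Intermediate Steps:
40460/b + 111480/(-19741) = 40460/104495 + 111480/(-19741) = 40460*(1/104495) + 111480*(-1/19741) = 8092/20899 - 111480/19741 = -2170076348/412567159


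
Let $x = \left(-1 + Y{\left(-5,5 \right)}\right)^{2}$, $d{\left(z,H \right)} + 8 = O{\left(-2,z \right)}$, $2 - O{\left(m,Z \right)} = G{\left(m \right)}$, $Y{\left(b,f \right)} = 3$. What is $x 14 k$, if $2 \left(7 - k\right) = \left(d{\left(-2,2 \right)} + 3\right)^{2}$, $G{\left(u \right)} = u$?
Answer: $364$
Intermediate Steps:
$O{\left(m,Z \right)} = 2 - m$
$d{\left(z,H \right)} = -4$ ($d{\left(z,H \right)} = -8 + \left(2 - -2\right) = -8 + \left(2 + 2\right) = -8 + 4 = -4$)
$k = \frac{13}{2}$ ($k = 7 - \frac{\left(-4 + 3\right)^{2}}{2} = 7 - \frac{\left(-1\right)^{2}}{2} = 7 - \frac{1}{2} = \frac{13}{2} \approx 6.5$)
$x = 4$ ($x = \left(-1 + 3\right)^{2} = 2^{2} = 4$)
$x 14 k = 4 \cdot 14 \cdot \frac{13}{2} = 56 \cdot \frac{13}{2} = 364$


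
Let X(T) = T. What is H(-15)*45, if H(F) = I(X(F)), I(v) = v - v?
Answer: 0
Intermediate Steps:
I(v) = 0
H(F) = 0
H(-15)*45 = 0*45 = 0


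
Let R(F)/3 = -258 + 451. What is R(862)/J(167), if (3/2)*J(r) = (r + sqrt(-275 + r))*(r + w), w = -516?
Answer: -290079/19541906 + 5211*I*sqrt(3)/9770953 ≈ -0.014844 + 0.00092373*I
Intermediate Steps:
R(F) = 579 (R(F) = 3*(-258 + 451) = 3*193 = 579)
J(r) = 2*(-516 + r)*(r + sqrt(-275 + r))/3 (J(r) = 2*((r + sqrt(-275 + r))*(r - 516))/3 = 2*((r + sqrt(-275 + r))*(-516 + r))/3 = 2*((-516 + r)*(r + sqrt(-275 + r)))/3 = 2*(-516 + r)*(r + sqrt(-275 + r))/3)
R(862)/J(167) = 579/(-344*167 - 344*sqrt(-275 + 167) + (2/3)*167**2 + (2/3)*167*sqrt(-275 + 167)) = 579/(-57448 - 2064*I*sqrt(3) + (2/3)*27889 + (2/3)*167*sqrt(-108)) = 579/(-57448 - 2064*I*sqrt(3) + 55778/3 + (2/3)*167*(6*I*sqrt(3))) = 579/(-57448 - 2064*I*sqrt(3) + 55778/3 + 668*I*sqrt(3)) = 579/(-116566/3 - 1396*I*sqrt(3))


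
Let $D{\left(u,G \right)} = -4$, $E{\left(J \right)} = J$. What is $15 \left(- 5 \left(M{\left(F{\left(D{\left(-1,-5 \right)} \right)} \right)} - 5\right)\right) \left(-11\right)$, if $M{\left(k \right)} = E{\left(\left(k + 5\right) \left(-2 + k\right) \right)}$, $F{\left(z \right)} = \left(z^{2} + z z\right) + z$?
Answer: $703725$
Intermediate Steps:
$F{\left(z \right)} = z + 2 z^{2}$ ($F{\left(z \right)} = \left(z^{2} + z^{2}\right) + z = 2 z^{2} + z = z + 2 z^{2}$)
$M{\left(k \right)} = \left(-2 + k\right) \left(5 + k\right)$ ($M{\left(k \right)} = \left(k + 5\right) \left(-2 + k\right) = \left(5 + k\right) \left(-2 + k\right) = \left(-2 + k\right) \left(5 + k\right)$)
$15 \left(- 5 \left(M{\left(F{\left(D{\left(-1,-5 \right)} \right)} \right)} - 5\right)\right) \left(-11\right) = 15 \left(- 5 \left(\left(-10 + \left(- 4 \left(1 + 2 \left(-4\right)\right)\right)^{2} + 3 \left(- 4 \left(1 + 2 \left(-4\right)\right)\right)\right) - 5\right)\right) \left(-11\right) = 15 \left(- 5 \left(\left(-10 + \left(- 4 \left(1 - 8\right)\right)^{2} + 3 \left(- 4 \left(1 - 8\right)\right)\right) - 5\right)\right) \left(-11\right) = 15 \left(- 5 \left(\left(-10 + \left(\left(-4\right) \left(-7\right)\right)^{2} + 3 \left(\left(-4\right) \left(-7\right)\right)\right) - 5\right)\right) \left(-11\right) = 15 \left(- 5 \left(\left(-10 + 28^{2} + 3 \cdot 28\right) - 5\right)\right) \left(-11\right) = 15 \left(- 5 \left(\left(-10 + 784 + 84\right) - 5\right)\right) \left(-11\right) = 15 \left(- 5 \left(858 - 5\right)\right) \left(-11\right) = 15 \left(\left(-5\right) 853\right) \left(-11\right) = 15 \left(-4265\right) \left(-11\right) = \left(-63975\right) \left(-11\right) = 703725$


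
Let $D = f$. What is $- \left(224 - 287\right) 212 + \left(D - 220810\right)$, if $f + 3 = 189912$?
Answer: $-17545$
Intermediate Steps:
$f = 189909$ ($f = -3 + 189912 = 189909$)
$D = 189909$
$- \left(224 - 287\right) 212 + \left(D - 220810\right) = - \left(224 - 287\right) 212 + \left(189909 - 220810\right) = - \left(-63\right) 212 - 30901 = \left(-1\right) \left(-13356\right) - 30901 = 13356 - 30901 = -17545$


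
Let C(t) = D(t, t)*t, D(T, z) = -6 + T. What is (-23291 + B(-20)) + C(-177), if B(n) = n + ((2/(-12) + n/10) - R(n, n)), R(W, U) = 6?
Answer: 54431/6 ≈ 9071.8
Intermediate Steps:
C(t) = t*(-6 + t) (C(t) = (-6 + t)*t = t*(-6 + t))
B(n) = -37/6 + 11*n/10 (B(n) = n + ((2/(-12) + n/10) - 1*6) = n + ((2*(-1/12) + n*(1/10)) - 6) = n + ((-1/6 + n/10) - 6) = n + (-37/6 + n/10) = -37/6 + 11*n/10)
(-23291 + B(-20)) + C(-177) = (-23291 + (-37/6 + (11/10)*(-20))) - 177*(-6 - 177) = (-23291 + (-37/6 - 22)) - 177*(-183) = (-23291 - 169/6) + 32391 = -139915/6 + 32391 = 54431/6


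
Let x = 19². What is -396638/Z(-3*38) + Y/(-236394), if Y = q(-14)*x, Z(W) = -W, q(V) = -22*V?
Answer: -7814626567/2245743 ≈ -3479.8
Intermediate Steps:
x = 361
Y = 111188 (Y = -22*(-14)*361 = 308*361 = 111188)
-396638/Z(-3*38) + Y/(-236394) = -396638/((-(-3)*38)) + 111188/(-236394) = -396638/((-1*(-114))) + 111188*(-1/236394) = -396638/114 - 55594/118197 = -396638*1/114 - 55594/118197 = -198319/57 - 55594/118197 = -7814626567/2245743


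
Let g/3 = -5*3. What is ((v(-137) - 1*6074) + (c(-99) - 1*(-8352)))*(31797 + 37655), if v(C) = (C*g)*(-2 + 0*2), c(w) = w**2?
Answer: -17432452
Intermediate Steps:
g = -45 (g = 3*(-5*3) = 3*(-15) = -45)
v(C) = 90*C (v(C) = (C*(-45))*(-2 + 0*2) = (-45*C)*(-2 + 0) = -45*C*(-2) = 90*C)
((v(-137) - 1*6074) + (c(-99) - 1*(-8352)))*(31797 + 37655) = ((90*(-137) - 1*6074) + ((-99)**2 - 1*(-8352)))*(31797 + 37655) = ((-12330 - 6074) + (9801 + 8352))*69452 = (-18404 + 18153)*69452 = -251*69452 = -17432452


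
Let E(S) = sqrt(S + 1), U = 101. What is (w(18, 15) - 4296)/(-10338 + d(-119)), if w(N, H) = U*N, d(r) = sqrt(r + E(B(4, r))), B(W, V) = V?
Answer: 2478/(10338 - sqrt(-119 + I*sqrt(118))) ≈ 0.23971 + 0.00025322*I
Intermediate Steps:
E(S) = sqrt(1 + S)
d(r) = sqrt(r + sqrt(1 + r))
w(N, H) = 101*N
(w(18, 15) - 4296)/(-10338 + d(-119)) = (101*18 - 4296)/(-10338 + sqrt(-119 + sqrt(1 - 119))) = (1818 - 4296)/(-10338 + sqrt(-119 + sqrt(-118))) = -2478/(-10338 + sqrt(-119 + I*sqrt(118)))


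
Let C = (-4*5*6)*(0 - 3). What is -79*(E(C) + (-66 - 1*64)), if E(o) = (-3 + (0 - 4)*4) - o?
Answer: 40211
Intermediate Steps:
C = 360 (C = -20*6*(-3) = -120*(-3) = 360)
E(o) = -19 - o (E(o) = (-3 - 4*4) - o = (-3 - 16) - o = -19 - o)
-79*(E(C) + (-66 - 1*64)) = -79*((-19 - 1*360) + (-66 - 1*64)) = -79*((-19 - 360) + (-66 - 64)) = -79*(-379 - 130) = -79*(-509) = 40211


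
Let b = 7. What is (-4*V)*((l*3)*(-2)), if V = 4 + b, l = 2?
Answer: 528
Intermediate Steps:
V = 11 (V = 4 + 7 = 11)
(-4*V)*((l*3)*(-2)) = (-4*11)*((2*3)*(-2)) = -264*(-2) = -44*(-12) = 528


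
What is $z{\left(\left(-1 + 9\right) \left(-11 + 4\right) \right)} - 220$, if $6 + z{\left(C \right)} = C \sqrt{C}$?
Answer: $-226 - 112 i \sqrt{14} \approx -226.0 - 419.07 i$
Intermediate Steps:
$z{\left(C \right)} = -6 + C^{\frac{3}{2}}$ ($z{\left(C \right)} = -6 + C \sqrt{C} = -6 + C^{\frac{3}{2}}$)
$z{\left(\left(-1 + 9\right) \left(-11 + 4\right) \right)} - 220 = \left(-6 + \left(\left(-1 + 9\right) \left(-11 + 4\right)\right)^{\frac{3}{2}}\right) - 220 = \left(-6 + \left(8 \left(-7\right)\right)^{\frac{3}{2}}\right) - 220 = \left(-6 + \left(-56\right)^{\frac{3}{2}}\right) - 220 = \left(-6 - 112 i \sqrt{14}\right) - 220 = -226 - 112 i \sqrt{14}$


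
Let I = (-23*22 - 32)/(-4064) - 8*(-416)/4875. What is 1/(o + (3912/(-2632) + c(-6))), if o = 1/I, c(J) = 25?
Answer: 204331043/5055272312 ≈ 0.040419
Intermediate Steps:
I = 621067/762000 (I = (-506 - 32)*(-1/4064) + 3328*(1/4875) = -538*(-1/4064) + 256/375 = 269/2032 + 256/375 = 621067/762000 ≈ 0.81505)
o = 762000/621067 (o = 1/(621067/762000) = 762000/621067 ≈ 1.2269)
1/(o + (3912/(-2632) + c(-6))) = 1/(762000/621067 + (3912/(-2632) + 25)) = 1/(762000/621067 + (3912*(-1/2632) + 25)) = 1/(762000/621067 + (-489/329 + 25)) = 1/(762000/621067 + 7736/329) = 1/(5055272312/204331043) = 204331043/5055272312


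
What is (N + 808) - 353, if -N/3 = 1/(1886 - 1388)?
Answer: 75529/166 ≈ 454.99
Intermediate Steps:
N = -1/166 (N = -3/(1886 - 1388) = -3/498 = -3*1/498 = -1/166 ≈ -0.0060241)
(N + 808) - 353 = (-1/166 + 808) - 353 = 134127/166 - 353 = 75529/166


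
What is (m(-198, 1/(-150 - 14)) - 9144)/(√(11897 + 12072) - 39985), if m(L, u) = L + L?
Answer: 8669475/36335824 + 2385*√23969/399694064 ≈ 0.23952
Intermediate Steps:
m(L, u) = 2*L
(m(-198, 1/(-150 - 14)) - 9144)/(√(11897 + 12072) - 39985) = (2*(-198) - 9144)/(√(11897 + 12072) - 39985) = (-396 - 9144)/(√23969 - 39985) = -9540/(-39985 + √23969)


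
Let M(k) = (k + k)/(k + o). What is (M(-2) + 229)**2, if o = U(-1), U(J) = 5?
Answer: 466489/9 ≈ 51832.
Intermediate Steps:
o = 5
M(k) = 2*k/(5 + k) (M(k) = (k + k)/(k + 5) = (2*k)/(5 + k) = 2*k/(5 + k))
(M(-2) + 229)**2 = (2*(-2)/(5 - 2) + 229)**2 = (2*(-2)/3 + 229)**2 = (2*(-2)*(1/3) + 229)**2 = (-4/3 + 229)**2 = (683/3)**2 = 466489/9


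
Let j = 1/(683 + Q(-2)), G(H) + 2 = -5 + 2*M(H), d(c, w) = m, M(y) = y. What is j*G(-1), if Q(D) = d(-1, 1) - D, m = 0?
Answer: -9/685 ≈ -0.013139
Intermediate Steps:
d(c, w) = 0
Q(D) = -D (Q(D) = 0 - D = -D)
G(H) = -7 + 2*H (G(H) = -2 + (-5 + 2*H) = -7 + 2*H)
j = 1/685 (j = 1/(683 - 1*(-2)) = 1/(683 + 2) = 1/685 ≈ 0.0014599)
j*G(-1) = (-7 + 2*(-1))/685 = (-7 - 2)/685 = (1/685)*(-9) = -9/685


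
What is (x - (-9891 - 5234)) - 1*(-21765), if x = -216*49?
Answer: 26306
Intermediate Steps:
x = -10584
(x - (-9891 - 5234)) - 1*(-21765) = (-10584 - (-9891 - 5234)) - 1*(-21765) = (-10584 - 1*(-15125)) + 21765 = (-10584 + 15125) + 21765 = 4541 + 21765 = 26306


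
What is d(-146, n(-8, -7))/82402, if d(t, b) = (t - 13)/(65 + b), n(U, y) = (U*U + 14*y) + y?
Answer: -53/659216 ≈ -8.0399e-5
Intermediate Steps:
n(U, y) = U² + 15*y (n(U, y) = (U² + 14*y) + y = U² + 15*y)
d(t, b) = (-13 + t)/(65 + b)
d(-146, n(-8, -7))/82402 = ((-13 - 146)/(65 + ((-8)² + 15*(-7))))/82402 = (-159/(65 + (64 - 105)))*(1/82402) = (-159/(65 - 41))*(1/82402) = (-159/24)*(1/82402) = ((1/24)*(-159))*(1/82402) = -53/8*1/82402 = -53/659216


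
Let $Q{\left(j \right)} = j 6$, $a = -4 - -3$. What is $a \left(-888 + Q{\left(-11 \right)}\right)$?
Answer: $954$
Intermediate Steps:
$a = -1$ ($a = -4 + 3 = -1$)
$Q{\left(j \right)} = 6 j$
$a \left(-888 + Q{\left(-11 \right)}\right) = - (-888 + 6 \left(-11\right)) = - (-888 - 66) = \left(-1\right) \left(-954\right) = 954$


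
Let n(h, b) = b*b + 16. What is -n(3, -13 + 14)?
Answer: -17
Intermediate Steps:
n(h, b) = 16 + b**2 (n(h, b) = b**2 + 16 = 16 + b**2)
-n(3, -13 + 14) = -(16 + (-13 + 14)**2) = -(16 + 1**2) = -(16 + 1) = -1*17 = -17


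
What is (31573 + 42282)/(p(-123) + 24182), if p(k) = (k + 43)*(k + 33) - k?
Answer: 14771/6301 ≈ 2.3442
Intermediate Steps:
p(k) = -k + (33 + k)*(43 + k) (p(k) = (43 + k)*(33 + k) - k = (33 + k)*(43 + k) - k = -k + (33 + k)*(43 + k))
(31573 + 42282)/(p(-123) + 24182) = (31573 + 42282)/((1419 + (-123)² + 75*(-123)) + 24182) = 73855/((1419 + 15129 - 9225) + 24182) = 73855/(7323 + 24182) = 73855/31505 = 73855*(1/31505) = 14771/6301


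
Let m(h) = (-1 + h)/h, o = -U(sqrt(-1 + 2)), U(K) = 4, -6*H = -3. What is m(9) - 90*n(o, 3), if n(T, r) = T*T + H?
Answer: -13357/9 ≈ -1484.1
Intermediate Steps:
H = 1/2 (H = -1/6*(-3) = 1/2 ≈ 0.50000)
o = -4 (o = -1*4 = -4)
n(T, r) = 1/2 + T**2 (n(T, r) = T*T + 1/2 = T**2 + 1/2 = 1/2 + T**2)
m(h) = (-1 + h)/h
m(9) - 90*n(o, 3) = (-1 + 9)/9 - 90*(1/2 + (-4)**2) = (1/9)*8 - 90*(1/2 + 16) = 8/9 - 90*33/2 = 8/9 - 1485 = -13357/9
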